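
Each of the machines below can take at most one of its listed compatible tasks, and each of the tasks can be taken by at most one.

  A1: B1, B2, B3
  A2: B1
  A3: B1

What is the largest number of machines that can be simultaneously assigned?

Unit-capacity flow: source→left, listed edges, right→sink; max matching = max flow.
Augmenting path A1→B1 (+1); matched 1.
Augmenting path A2→B1→A1→B2 (+1); matched 2.
No augmenting path remains; maximum matching = 2.
König certificate: {A1, B1} is a vertex cover of size 2 (every listed pair touches it), so no matching can be larger.

2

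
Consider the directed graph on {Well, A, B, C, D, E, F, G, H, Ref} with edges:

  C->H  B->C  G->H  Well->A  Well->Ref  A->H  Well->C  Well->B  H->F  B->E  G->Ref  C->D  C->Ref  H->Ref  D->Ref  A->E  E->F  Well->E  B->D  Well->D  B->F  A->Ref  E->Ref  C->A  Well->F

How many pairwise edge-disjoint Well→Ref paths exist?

Assign every edge capacity 1; by Menger, the answer equals the max flow.
Path Well→Ref (+1); total 1.
Path Well→A→Ref (+1); total 2.
Path Well→C→Ref (+1); total 3.
Path Well→D→Ref (+1); total 4.
Path Well→E→Ref (+1); total 5.
Path Well→B→C→H→Ref (+1); total 6.
No residual Well→Ref path; max flow = 6.
Certifying cut of size 6: {Well→A, Well→B, Well→C, Well→D, Well→E, Well→Ref}.

6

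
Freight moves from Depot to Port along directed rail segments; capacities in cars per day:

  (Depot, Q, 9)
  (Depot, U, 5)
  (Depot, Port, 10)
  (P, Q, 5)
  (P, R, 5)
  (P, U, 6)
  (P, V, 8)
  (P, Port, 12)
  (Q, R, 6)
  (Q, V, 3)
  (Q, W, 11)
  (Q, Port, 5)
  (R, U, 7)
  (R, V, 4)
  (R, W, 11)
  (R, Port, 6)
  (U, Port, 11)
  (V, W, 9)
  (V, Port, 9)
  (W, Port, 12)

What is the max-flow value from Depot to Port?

Augment Depot→Port: bottleneck 10, flow now 10.
Augment Depot→Q→Port: bottleneck 5, flow now 15.
Augment Depot→U→Port: bottleneck 5, flow now 20.
Augment Depot→Q→R→Port: bottleneck 4, flow now 24.
No augmenting path remains; maximum flow = 24.
In the residual graph, reachable from Depot: {Depot}.
Min-cut edges: Depot→Q (9), Depot→U (5), Depot→Port (10); capacity 9 + 5 + 10 = 24.
This cut is saturated, so no flow can exceed 24.

24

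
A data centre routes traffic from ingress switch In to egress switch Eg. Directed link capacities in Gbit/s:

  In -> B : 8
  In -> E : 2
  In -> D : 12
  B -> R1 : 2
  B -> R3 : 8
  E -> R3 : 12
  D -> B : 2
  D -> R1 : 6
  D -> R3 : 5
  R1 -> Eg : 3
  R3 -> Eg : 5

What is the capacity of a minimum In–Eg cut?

Augment In→B→R1→Eg: bottleneck 2, flow now 2.
Augment In→B→R3→Eg: bottleneck 5, flow now 7.
Augment In→D→R1→Eg: bottleneck 1, flow now 8.
No augmenting path remains; maximum flow = 8.
By max-flow min-cut, the minimum cut capacity equals the max flow.
In the residual graph, reachable from In: {In, B, E, D, R1, R3}.
Min-cut edges: R1→Eg (3), R3→Eg (5); capacity 3 + 5 = 8.

8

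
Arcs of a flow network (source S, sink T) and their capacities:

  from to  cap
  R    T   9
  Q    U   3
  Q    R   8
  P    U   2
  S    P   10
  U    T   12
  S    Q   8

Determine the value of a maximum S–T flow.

Augment S→P→U→T: bottleneck 2, flow now 2.
Augment S→Q→R→T: bottleneck 8, flow now 10.
No augmenting path remains; maximum flow = 10.
In the residual graph, reachable from S: {S, P}.
Min-cut edges: S→Q (8), P→U (2); capacity 8 + 2 = 10.
This cut is saturated, so no flow can exceed 10.

10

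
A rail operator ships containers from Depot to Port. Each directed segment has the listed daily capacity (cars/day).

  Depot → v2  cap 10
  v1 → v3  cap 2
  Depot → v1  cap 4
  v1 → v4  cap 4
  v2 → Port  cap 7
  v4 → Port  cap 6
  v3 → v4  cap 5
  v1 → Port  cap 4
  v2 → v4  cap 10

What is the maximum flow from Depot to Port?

14

Augment Depot→v1→Port: bottleneck 4, flow now 4.
Augment Depot→v2→Port: bottleneck 7, flow now 11.
Augment Depot→v2→v4→Port: bottleneck 3, flow now 14.
No augmenting path remains; maximum flow = 14.
In the residual graph, reachable from Depot: {Depot}.
Min-cut edges: Depot→v1 (4), Depot→v2 (10); capacity 4 + 10 = 14.
This cut is saturated, so no flow can exceed 14.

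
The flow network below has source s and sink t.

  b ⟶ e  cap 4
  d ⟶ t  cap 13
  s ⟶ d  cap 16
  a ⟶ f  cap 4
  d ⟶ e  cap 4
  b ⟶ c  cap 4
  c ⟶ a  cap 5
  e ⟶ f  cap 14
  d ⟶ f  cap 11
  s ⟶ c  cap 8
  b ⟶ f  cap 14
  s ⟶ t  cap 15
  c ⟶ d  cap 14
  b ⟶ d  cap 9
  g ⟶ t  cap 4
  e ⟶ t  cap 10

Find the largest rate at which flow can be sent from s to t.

Augment s→t: bottleneck 15, flow now 15.
Augment s→d→t: bottleneck 13, flow now 28.
Augment s→d→e→t: bottleneck 3, flow now 31.
Augment s→c→d→e→t: bottleneck 1, flow now 32.
No augmenting path remains; maximum flow = 32.
In the residual graph, reachable from s: {s, a, c, d, f}.
Min-cut edges: s→t (15), d→e (4), d→t (13); capacity 15 + 4 + 13 = 32.
This cut is saturated, so no flow can exceed 32.

32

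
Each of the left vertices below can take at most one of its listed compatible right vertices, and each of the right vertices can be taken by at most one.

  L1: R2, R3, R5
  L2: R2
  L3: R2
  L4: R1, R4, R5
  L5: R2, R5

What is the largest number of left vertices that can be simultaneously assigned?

4

Unit-capacity flow: source→left, listed edges, right→sink; max matching = max flow.
Augmenting path L1→R2 (+1); matched 1.
Augmenting path L4→R1 (+1); matched 2.
Augmenting path L5→R5 (+1); matched 3.
Augmenting path L2→R2→L1→R3 (+1); matched 4.
No augmenting path remains; maximum matching = 4.
König certificate: {L1, L4, L5, R2} is a vertex cover of size 4 (every listed pair touches it), so no matching can be larger.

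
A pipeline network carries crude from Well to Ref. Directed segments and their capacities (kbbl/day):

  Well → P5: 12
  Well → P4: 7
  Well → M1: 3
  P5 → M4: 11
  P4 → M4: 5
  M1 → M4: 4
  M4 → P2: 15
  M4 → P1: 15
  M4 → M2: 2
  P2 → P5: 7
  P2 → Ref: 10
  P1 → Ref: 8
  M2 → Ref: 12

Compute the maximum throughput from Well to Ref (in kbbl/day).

Augment Well→P5→M4→P2→Ref: bottleneck 10, flow now 10.
Augment Well→P5→M4→P1→Ref: bottleneck 1, flow now 11.
Augment Well→P4→M4→P1→Ref: bottleneck 5, flow now 16.
Augment Well→M1→M4→P1→Ref: bottleneck 2, flow now 18.
Augment Well→M1→M4→M2→Ref: bottleneck 1, flow now 19.
No augmenting path remains; maximum flow = 19.
In the residual graph, reachable from Well: {Well, P5, P4}.
Min-cut edges: Well→M1 (3), P5→M4 (11), P4→M4 (5); capacity 3 + 11 + 5 = 19.
This cut is saturated, so no flow can exceed 19.

19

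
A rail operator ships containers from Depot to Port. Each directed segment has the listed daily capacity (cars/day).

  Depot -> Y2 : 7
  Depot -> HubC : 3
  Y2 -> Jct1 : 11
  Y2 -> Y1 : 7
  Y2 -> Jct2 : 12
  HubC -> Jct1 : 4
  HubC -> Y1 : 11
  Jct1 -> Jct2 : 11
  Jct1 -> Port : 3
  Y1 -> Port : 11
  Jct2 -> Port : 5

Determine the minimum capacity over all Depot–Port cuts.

10

Augment Depot→Y2→Jct1→Port: bottleneck 3, flow now 3.
Augment Depot→Y2→Y1→Port: bottleneck 4, flow now 7.
Augment Depot→HubC→Y1→Port: bottleneck 3, flow now 10.
No augmenting path remains; maximum flow = 10.
By max-flow min-cut, the minimum cut capacity equals the max flow.
In the residual graph, reachable from Depot: {Depot}.
Min-cut edges: Depot→Y2 (7), Depot→HubC (3); capacity 7 + 3 = 10.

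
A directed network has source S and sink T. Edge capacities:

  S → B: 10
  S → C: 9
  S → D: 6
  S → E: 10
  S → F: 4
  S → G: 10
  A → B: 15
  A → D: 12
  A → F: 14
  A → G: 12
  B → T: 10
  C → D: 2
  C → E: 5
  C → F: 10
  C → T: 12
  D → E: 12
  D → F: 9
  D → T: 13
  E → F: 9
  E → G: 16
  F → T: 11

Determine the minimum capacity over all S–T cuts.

Augment S→B→T: bottleneck 10, flow now 10.
Augment S→C→T: bottleneck 9, flow now 19.
Augment S→D→T: bottleneck 6, flow now 25.
Augment S→F→T: bottleneck 4, flow now 29.
Augment S→E→F→T: bottleneck 7, flow now 36.
No augmenting path remains; maximum flow = 36.
By max-flow min-cut, the minimum cut capacity equals the max flow.
In the residual graph, reachable from S: {S, E, F, G}.
Min-cut edges: S→B (10), S→C (9), S→D (6), F→T (11); capacity 10 + 9 + 6 + 11 = 36.

36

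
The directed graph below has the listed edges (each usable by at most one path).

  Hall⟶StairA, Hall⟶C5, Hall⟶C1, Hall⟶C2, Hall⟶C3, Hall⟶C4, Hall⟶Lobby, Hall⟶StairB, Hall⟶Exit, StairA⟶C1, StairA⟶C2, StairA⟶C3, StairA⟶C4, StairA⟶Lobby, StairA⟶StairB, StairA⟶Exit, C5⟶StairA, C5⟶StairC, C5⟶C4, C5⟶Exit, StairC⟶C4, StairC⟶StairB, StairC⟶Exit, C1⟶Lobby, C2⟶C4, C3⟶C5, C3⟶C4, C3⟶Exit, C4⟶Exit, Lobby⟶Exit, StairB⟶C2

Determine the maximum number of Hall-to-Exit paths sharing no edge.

6

Assign every edge capacity 1; by Menger, the answer equals the max flow.
Path Hall→Exit (+1); total 1.
Path Hall→StairA→Exit (+1); total 2.
Path Hall→C5→Exit (+1); total 3.
Path Hall→C3→Exit (+1); total 4.
Path Hall→C4→Exit (+1); total 5.
Path Hall→Lobby→Exit (+1); total 6.
No residual Hall→Exit path; max flow = 6.
Certifying cut of size 6: {C4→Exit, Hall→C3, Hall→C5, Hall→Exit, Hall→StairA, Lobby→Exit}.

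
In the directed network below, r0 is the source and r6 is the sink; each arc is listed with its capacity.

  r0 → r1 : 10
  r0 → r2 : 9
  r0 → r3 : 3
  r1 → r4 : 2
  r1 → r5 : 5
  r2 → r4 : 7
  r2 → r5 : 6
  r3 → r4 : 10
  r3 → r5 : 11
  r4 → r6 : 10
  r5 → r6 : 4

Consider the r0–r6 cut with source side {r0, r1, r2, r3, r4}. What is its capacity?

Edges leaving {r0, r1, r2, r3, r4}: r1→r5 (5), r2→r5 (6), r3→r5 (11), r4→r6 (10).
Cut capacity = 5 + 6 + 11 + 10 = 32.

32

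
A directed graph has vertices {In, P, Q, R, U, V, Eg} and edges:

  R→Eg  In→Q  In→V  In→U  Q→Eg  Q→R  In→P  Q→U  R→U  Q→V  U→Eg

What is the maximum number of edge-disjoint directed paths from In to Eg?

2

Assign every edge capacity 1; by Menger, the answer equals the max flow.
Path In→Q→Eg (+1); total 1.
Path In→U→Eg (+1); total 2.
No residual In→Eg path; max flow = 2.
Certifying cut of size 2: {In→Q, In→U}.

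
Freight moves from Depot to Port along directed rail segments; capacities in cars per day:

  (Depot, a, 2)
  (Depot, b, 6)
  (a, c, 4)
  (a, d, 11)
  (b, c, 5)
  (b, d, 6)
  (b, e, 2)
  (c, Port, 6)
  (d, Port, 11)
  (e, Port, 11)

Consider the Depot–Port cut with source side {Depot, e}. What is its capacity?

Edges leaving {Depot, e}: Depot→a (2), Depot→b (6), e→Port (11).
Cut capacity = 2 + 6 + 11 = 19.

19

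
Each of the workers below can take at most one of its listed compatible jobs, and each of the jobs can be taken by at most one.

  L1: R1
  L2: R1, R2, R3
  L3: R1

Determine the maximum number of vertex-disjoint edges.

2

Unit-capacity flow: source→left, listed edges, right→sink; max matching = max flow.
Augmenting path L1→R1 (+1); matched 1.
Augmenting path L2→R2 (+1); matched 2.
No augmenting path remains; maximum matching = 2.
König certificate: {L2, R1} is a vertex cover of size 2 (every listed pair touches it), so no matching can be larger.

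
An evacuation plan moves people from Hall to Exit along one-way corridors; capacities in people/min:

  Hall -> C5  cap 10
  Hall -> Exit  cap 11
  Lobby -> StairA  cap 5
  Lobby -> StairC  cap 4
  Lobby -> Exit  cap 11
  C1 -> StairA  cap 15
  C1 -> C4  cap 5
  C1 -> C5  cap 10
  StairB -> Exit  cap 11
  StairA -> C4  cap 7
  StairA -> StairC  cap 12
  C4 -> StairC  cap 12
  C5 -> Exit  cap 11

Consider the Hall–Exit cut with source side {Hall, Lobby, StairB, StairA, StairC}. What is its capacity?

Edges leaving {Hall, Lobby, StairB, StairA, StairC}: Hall→C5 (10), Hall→Exit (11), Lobby→Exit (11), StairB→Exit (11), StairA→C4 (7).
Cut capacity = 10 + 11 + 11 + 11 + 7 = 50.

50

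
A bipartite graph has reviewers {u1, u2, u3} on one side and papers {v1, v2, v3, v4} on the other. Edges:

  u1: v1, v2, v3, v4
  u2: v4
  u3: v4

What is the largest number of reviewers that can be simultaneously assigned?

Unit-capacity flow: source→left, listed edges, right→sink; max matching = max flow.
Augmenting path u1→v1 (+1); matched 1.
Augmenting path u2→v4 (+1); matched 2.
No augmenting path remains; maximum matching = 2.
König certificate: {u1, v4} is a vertex cover of size 2 (every listed pair touches it), so no matching can be larger.

2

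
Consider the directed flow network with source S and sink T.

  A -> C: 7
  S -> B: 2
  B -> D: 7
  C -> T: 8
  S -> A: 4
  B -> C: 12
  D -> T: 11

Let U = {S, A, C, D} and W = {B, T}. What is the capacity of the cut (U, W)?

21

Edges leaving {S, A, C, D}: S→B (2), C→T (8), D→T (11).
Cut capacity = 2 + 8 + 11 = 21.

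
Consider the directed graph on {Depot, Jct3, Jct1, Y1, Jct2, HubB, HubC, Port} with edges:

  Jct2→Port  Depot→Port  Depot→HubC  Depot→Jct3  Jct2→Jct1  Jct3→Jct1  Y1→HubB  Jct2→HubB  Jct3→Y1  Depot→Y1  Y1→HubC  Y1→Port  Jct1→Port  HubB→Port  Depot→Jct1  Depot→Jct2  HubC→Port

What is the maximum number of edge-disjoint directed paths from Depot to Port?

6

Assign every edge capacity 1; by Menger, the answer equals the max flow.
Path Depot→Port (+1); total 1.
Path Depot→Jct1→Port (+1); total 2.
Path Depot→Y1→Port (+1); total 3.
Path Depot→Jct2→Port (+1); total 4.
Path Depot→HubC→Port (+1); total 5.
Path Depot→Jct3→Y1→HubB→Port (+1); total 6.
No residual Depot→Port path; max flow = 6.
Certifying cut of size 6: {Depot→HubC, Depot→Jct1, Depot→Jct2, Depot→Jct3, Depot→Port, Depot→Y1}.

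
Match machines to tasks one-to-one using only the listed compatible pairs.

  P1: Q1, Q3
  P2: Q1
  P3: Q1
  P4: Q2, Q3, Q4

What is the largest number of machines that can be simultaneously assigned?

Unit-capacity flow: source→left, listed edges, right→sink; max matching = max flow.
Augmenting path P1→Q1 (+1); matched 1.
Augmenting path P4→Q2 (+1); matched 2.
Augmenting path P2→Q1→P1→Q3 (+1); matched 3.
No augmenting path remains; maximum matching = 3.
König certificate: {P1, P4, Q1} is a vertex cover of size 3 (every listed pair touches it), so no matching can be larger.

3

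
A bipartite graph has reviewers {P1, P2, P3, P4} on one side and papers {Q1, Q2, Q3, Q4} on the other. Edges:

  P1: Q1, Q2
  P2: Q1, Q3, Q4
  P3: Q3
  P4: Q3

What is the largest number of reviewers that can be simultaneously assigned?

Unit-capacity flow: source→left, listed edges, right→sink; max matching = max flow.
Augmenting path P1→Q1 (+1); matched 1.
Augmenting path P2→Q3 (+1); matched 2.
Augmenting path P3→Q3→P2→Q4 (+1); matched 3.
No augmenting path remains; maximum matching = 3.
König certificate: {P1, P2, Q3} is a vertex cover of size 3 (every listed pair touches it), so no matching can be larger.

3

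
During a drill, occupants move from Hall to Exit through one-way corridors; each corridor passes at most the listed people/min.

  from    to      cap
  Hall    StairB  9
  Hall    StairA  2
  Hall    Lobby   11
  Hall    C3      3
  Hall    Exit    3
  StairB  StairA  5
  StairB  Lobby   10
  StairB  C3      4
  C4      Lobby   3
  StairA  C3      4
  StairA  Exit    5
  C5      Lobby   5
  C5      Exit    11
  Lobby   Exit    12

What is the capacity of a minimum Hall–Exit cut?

20

Augment Hall→Exit: bottleneck 3, flow now 3.
Augment Hall→StairA→Exit: bottleneck 2, flow now 5.
Augment Hall→Lobby→Exit: bottleneck 11, flow now 16.
Augment Hall→StairB→StairA→Exit: bottleneck 3, flow now 19.
Augment Hall→StairB→Lobby→Exit: bottleneck 1, flow now 20.
No augmenting path remains; maximum flow = 20.
By max-flow min-cut, the minimum cut capacity equals the max flow.
In the residual graph, reachable from Hall: {Hall, StairB, StairA, Lobby, C3}.
Min-cut edges: Hall→Exit (3), StairA→Exit (5), Lobby→Exit (12); capacity 3 + 5 + 12 = 20.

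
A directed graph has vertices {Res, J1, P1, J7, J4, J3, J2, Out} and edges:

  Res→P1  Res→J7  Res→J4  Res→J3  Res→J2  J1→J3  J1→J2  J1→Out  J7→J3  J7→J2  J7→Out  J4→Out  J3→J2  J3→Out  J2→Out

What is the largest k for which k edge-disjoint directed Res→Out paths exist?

Assign every edge capacity 1; by Menger, the answer equals the max flow.
Path Res→J7→Out (+1); total 1.
Path Res→J4→Out (+1); total 2.
Path Res→J3→Out (+1); total 3.
Path Res→J2→Out (+1); total 4.
No residual Res→Out path; max flow = 4.
Certifying cut of size 4: {Res→J2, Res→J3, Res→J4, Res→J7}.

4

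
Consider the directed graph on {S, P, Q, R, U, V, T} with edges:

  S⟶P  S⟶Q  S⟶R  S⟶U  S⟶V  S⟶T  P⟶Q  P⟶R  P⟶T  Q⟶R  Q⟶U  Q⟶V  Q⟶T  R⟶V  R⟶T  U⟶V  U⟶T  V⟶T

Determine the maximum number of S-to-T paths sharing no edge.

Assign every edge capacity 1; by Menger, the answer equals the max flow.
Path S→T (+1); total 1.
Path S→P→T (+1); total 2.
Path S→Q→T (+1); total 3.
Path S→R→T (+1); total 4.
Path S→U→T (+1); total 5.
Path S→V→T (+1); total 6.
No residual S→T path; max flow = 6.
Certifying cut of size 6: {S→P, S→Q, S→R, S→T, S→U, S→V}.

6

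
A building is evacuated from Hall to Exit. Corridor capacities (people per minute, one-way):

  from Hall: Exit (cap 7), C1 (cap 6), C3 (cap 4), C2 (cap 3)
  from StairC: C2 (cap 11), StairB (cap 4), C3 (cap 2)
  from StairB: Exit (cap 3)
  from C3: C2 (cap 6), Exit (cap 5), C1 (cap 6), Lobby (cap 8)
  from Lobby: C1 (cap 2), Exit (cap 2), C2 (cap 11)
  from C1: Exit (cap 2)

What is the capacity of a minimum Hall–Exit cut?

Augment Hall→Exit: bottleneck 7, flow now 7.
Augment Hall→C3→Exit: bottleneck 4, flow now 11.
Augment Hall→C1→Exit: bottleneck 2, flow now 13.
No augmenting path remains; maximum flow = 13.
By max-flow min-cut, the minimum cut capacity equals the max flow.
In the residual graph, reachable from Hall: {Hall, C2, C1}.
Min-cut edges: Hall→C3 (4), Hall→Exit (7), C1→Exit (2); capacity 4 + 7 + 2 = 13.

13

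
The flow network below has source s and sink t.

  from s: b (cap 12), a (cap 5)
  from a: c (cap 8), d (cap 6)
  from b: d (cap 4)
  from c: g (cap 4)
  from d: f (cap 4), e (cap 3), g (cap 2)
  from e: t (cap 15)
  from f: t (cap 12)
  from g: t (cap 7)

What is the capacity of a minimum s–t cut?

9

Augment s→a→c→g→t: bottleneck 4, flow now 4.
Augment s→a→d→e→t: bottleneck 1, flow now 5.
Augment s→b→d→e→t: bottleneck 2, flow now 7.
Augment s→b→d→f→t: bottleneck 2, flow now 9.
No augmenting path remains; maximum flow = 9.
By max-flow min-cut, the minimum cut capacity equals the max flow.
In the residual graph, reachable from s: {s, b}.
Min-cut edges: s→a (5), b→d (4); capacity 5 + 4 = 9.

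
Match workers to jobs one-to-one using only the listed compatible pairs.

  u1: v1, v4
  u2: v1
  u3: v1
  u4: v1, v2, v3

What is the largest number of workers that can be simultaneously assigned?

Unit-capacity flow: source→left, listed edges, right→sink; max matching = max flow.
Augmenting path u1→v1 (+1); matched 1.
Augmenting path u4→v2 (+1); matched 2.
Augmenting path u2→v1→u1→v4 (+1); matched 3.
No augmenting path remains; maximum matching = 3.
König certificate: {u1, u4, v1} is a vertex cover of size 3 (every listed pair touches it), so no matching can be larger.

3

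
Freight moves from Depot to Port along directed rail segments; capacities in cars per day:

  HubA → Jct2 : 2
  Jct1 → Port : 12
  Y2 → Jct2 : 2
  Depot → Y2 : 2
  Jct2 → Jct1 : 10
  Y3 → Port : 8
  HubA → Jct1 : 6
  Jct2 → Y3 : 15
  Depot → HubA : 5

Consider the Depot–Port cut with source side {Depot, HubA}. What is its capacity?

10

Edges leaving {Depot, HubA}: Depot→Y2 (2), HubA→Jct2 (2), HubA→Jct1 (6).
Cut capacity = 2 + 2 + 6 = 10.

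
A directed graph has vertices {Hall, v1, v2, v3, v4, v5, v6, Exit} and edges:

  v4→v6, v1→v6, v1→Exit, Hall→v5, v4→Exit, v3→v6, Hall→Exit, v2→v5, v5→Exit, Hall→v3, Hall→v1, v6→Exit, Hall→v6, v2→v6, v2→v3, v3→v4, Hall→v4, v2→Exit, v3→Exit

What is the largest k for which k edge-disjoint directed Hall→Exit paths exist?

Assign every edge capacity 1; by Menger, the answer equals the max flow.
Path Hall→Exit (+1); total 1.
Path Hall→v1→Exit (+1); total 2.
Path Hall→v3→Exit (+1); total 3.
Path Hall→v4→Exit (+1); total 4.
Path Hall→v5→Exit (+1); total 5.
Path Hall→v6→Exit (+1); total 6.
No residual Hall→Exit path; max flow = 6.
Certifying cut of size 6: {Hall→Exit, Hall→v1, Hall→v3, Hall→v4, Hall→v5, Hall→v6}.

6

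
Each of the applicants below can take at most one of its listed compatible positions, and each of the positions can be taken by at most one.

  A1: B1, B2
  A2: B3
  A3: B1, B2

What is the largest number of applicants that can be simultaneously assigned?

3

Unit-capacity flow: source→left, listed edges, right→sink; max matching = max flow.
Augmenting path A1→B1 (+1); matched 1.
Augmenting path A2→B3 (+1); matched 2.
Augmenting path A3→B2 (+1); matched 3.
No augmenting path remains; maximum matching = 3.
König certificate: {A1, A2, A3} is a vertex cover of size 3 (every listed pair touches it), so no matching can be larger.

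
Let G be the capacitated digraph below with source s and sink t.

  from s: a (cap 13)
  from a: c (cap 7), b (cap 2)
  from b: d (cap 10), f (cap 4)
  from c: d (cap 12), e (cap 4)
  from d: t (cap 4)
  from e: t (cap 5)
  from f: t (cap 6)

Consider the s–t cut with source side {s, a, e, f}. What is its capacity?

Edges leaving {s, a, e, f}: a→b (2), a→c (7), e→t (5), f→t (6).
Cut capacity = 2 + 7 + 5 + 6 = 20.

20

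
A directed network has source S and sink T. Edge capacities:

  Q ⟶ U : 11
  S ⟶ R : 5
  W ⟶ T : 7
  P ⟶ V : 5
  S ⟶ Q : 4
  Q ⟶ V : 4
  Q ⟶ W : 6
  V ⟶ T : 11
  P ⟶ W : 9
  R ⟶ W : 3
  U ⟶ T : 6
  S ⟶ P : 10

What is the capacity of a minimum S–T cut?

16

Augment S→P→V→T: bottleneck 5, flow now 5.
Augment S→P→W→T: bottleneck 5, flow now 10.
Augment S→Q→U→T: bottleneck 4, flow now 14.
Augment S→R→W→T: bottleneck 2, flow now 16.
No augmenting path remains; maximum flow = 16.
By max-flow min-cut, the minimum cut capacity equals the max flow.
In the residual graph, reachable from S: {S, P, R, W}.
Min-cut edges: S→Q (4), P→V (5), W→T (7); capacity 4 + 5 + 7 = 16.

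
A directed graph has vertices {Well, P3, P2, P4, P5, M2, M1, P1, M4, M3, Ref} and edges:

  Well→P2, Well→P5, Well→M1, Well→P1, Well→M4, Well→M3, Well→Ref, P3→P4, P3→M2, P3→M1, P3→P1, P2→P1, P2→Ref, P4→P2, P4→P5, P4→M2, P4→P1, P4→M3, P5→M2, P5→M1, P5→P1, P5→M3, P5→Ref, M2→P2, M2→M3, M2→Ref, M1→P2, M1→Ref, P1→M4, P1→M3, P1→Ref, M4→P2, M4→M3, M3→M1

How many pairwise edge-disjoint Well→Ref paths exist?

5

Assign every edge capacity 1; by Menger, the answer equals the max flow.
Path Well→Ref (+1); total 1.
Path Well→P2→Ref (+1); total 2.
Path Well→P5→Ref (+1); total 3.
Path Well→M1→Ref (+1); total 4.
Path Well→P1→Ref (+1); total 5.
No residual Well→Ref path; max flow = 5.
Certifying cut of size 5: {M1→Ref, P1→Ref, P2→Ref, Well→P5, Well→Ref}.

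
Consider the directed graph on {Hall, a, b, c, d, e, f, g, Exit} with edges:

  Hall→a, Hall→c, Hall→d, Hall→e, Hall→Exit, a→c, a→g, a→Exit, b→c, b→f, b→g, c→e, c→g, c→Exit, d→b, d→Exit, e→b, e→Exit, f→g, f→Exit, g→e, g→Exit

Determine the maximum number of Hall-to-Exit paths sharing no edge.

Assign every edge capacity 1; by Menger, the answer equals the max flow.
Path Hall→Exit (+1); total 1.
Path Hall→a→Exit (+1); total 2.
Path Hall→c→Exit (+1); total 3.
Path Hall→d→Exit (+1); total 4.
Path Hall→e→Exit (+1); total 5.
No residual Hall→Exit path; max flow = 5.
Certifying cut of size 5: {Hall→Exit, Hall→a, Hall→c, Hall→d, Hall→e}.

5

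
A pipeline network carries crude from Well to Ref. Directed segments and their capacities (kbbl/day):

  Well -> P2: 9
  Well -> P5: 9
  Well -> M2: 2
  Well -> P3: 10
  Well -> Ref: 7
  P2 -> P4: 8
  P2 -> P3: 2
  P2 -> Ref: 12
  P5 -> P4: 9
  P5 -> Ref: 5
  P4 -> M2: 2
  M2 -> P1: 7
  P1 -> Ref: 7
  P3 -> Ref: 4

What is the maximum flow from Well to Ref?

Augment Well→Ref: bottleneck 7, flow now 7.
Augment Well→P2→Ref: bottleneck 9, flow now 16.
Augment Well→P5→Ref: bottleneck 5, flow now 21.
Augment Well→P3→Ref: bottleneck 4, flow now 25.
Augment Well→M2→P1→Ref: bottleneck 2, flow now 27.
Augment Well→P5→P4→M2→P1→Ref: bottleneck 2, flow now 29.
No augmenting path remains; maximum flow = 29.
In the residual graph, reachable from Well: {Well, P5, P4, P3}.
Min-cut edges: Well→P2 (9), Well→M2 (2), Well→Ref (7), P5→Ref (5), P4→M2 (2), P3→Ref (4); capacity 9 + 2 + 7 + 5 + 2 + 4 = 29.
This cut is saturated, so no flow can exceed 29.

29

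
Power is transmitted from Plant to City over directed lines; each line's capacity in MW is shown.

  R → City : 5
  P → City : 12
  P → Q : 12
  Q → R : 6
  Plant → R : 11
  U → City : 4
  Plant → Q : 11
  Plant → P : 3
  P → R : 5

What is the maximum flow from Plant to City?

8

Augment Plant→P→City: bottleneck 3, flow now 3.
Augment Plant→R→City: bottleneck 5, flow now 8.
No augmenting path remains; maximum flow = 8.
In the residual graph, reachable from Plant: {Plant, Q, R}.
Min-cut edges: Plant→P (3), R→City (5); capacity 3 + 5 = 8.
This cut is saturated, so no flow can exceed 8.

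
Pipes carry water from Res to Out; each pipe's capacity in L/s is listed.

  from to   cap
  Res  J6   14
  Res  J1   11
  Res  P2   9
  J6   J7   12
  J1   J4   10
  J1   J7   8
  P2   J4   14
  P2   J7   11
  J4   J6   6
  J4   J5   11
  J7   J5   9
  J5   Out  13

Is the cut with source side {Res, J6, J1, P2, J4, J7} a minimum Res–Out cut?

Given cut capacity: 11 + 9 = 20.
Augment Res→J6→J7→J5→Out: bottleneck 9, flow now 9.
Augment Res→J1→J4→J5→Out: bottleneck 4, flow now 13.
No augmenting path remains; maximum flow = 13.
In the residual graph, reachable from Res: {Res, J6, J1, P2, J4, J7, J5}.
Min-cut edges: J5→Out (13); capacity 13 = 13.
Cut capacity 20 exceeds the max flow 13, so it is not minimum.

No — its capacity is 20, but the minimum cut has capacity 13.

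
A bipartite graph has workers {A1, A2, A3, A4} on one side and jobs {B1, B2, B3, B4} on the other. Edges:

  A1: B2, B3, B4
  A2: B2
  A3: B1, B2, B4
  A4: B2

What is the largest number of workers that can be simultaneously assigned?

3

Unit-capacity flow: source→left, listed edges, right→sink; max matching = max flow.
Augmenting path A1→B2 (+1); matched 1.
Augmenting path A3→B1 (+1); matched 2.
Augmenting path A2→B2→A1→B3 (+1); matched 3.
No augmenting path remains; maximum matching = 3.
König certificate: {A1, A3, B2} is a vertex cover of size 3 (every listed pair touches it), so no matching can be larger.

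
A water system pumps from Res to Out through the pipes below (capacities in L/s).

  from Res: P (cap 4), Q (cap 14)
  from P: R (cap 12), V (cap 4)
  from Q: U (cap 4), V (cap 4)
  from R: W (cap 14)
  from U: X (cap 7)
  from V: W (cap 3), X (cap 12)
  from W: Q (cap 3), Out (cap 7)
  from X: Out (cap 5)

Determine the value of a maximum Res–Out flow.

Augment Res→P→R→W→Out: bottleneck 4, flow now 4.
Augment Res→Q→U→X→Out: bottleneck 4, flow now 8.
Augment Res→Q→V→W→Out: bottleneck 3, flow now 11.
Augment Res→Q→V→X→Out: bottleneck 1, flow now 12.
No augmenting path remains; maximum flow = 12.
In the residual graph, reachable from Res: {Res, Q}.
Min-cut edges: Res→P (4), Q→U (4), Q→V (4); capacity 4 + 4 + 4 = 12.
This cut is saturated, so no flow can exceed 12.

12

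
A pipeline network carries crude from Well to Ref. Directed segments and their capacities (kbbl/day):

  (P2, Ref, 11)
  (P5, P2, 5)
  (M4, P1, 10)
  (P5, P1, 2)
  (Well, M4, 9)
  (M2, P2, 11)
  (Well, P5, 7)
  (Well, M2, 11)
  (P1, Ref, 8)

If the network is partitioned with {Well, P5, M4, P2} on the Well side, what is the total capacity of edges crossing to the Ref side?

Edges leaving {Well, P5, M4, P2}: Well→M2 (11), P5→P1 (2), M4→P1 (10), P2→Ref (11).
Cut capacity = 11 + 2 + 10 + 11 = 34.

34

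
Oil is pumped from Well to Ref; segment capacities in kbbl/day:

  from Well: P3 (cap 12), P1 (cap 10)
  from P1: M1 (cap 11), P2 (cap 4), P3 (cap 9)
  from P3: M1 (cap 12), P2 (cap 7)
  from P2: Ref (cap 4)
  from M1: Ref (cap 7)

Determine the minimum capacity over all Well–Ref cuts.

Augment Well→P1→P2→Ref: bottleneck 4, flow now 4.
Augment Well→P1→M1→Ref: bottleneck 6, flow now 10.
Augment Well→P3→M1→Ref: bottleneck 1, flow now 11.
No augmenting path remains; maximum flow = 11.
By max-flow min-cut, the minimum cut capacity equals the max flow.
In the residual graph, reachable from Well: {Well, P1, P3, P2, M1}.
Min-cut edges: P2→Ref (4), M1→Ref (7); capacity 4 + 7 = 11.

11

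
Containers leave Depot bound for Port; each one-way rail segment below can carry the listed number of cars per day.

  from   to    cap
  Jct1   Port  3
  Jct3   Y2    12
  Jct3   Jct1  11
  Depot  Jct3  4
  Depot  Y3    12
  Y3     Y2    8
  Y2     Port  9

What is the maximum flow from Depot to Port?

12

Augment Depot→Y3→Y2→Port: bottleneck 8, flow now 8.
Augment Depot→Jct3→Jct1→Port: bottleneck 3, flow now 11.
Augment Depot→Jct3→Y2→Port: bottleneck 1, flow now 12.
No augmenting path remains; maximum flow = 12.
In the residual graph, reachable from Depot: {Depot, Y3}.
Min-cut edges: Depot→Jct3 (4), Y3→Y2 (8); capacity 4 + 8 = 12.
This cut is saturated, so no flow can exceed 12.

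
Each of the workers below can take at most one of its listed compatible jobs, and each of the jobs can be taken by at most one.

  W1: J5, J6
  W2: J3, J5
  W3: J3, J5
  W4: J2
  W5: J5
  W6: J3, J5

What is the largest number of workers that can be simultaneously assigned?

4

Unit-capacity flow: source→left, listed edges, right→sink; max matching = max flow.
Augmenting path W1→J5 (+1); matched 1.
Augmenting path W2→J3 (+1); matched 2.
Augmenting path W4→J2 (+1); matched 3.
Augmenting path W3→J5→W1→J6 (+1); matched 4.
No augmenting path remains; maximum matching = 4.
König certificate: {W1, W4, J3, J5} is a vertex cover of size 4 (every listed pair touches it), so no matching can be larger.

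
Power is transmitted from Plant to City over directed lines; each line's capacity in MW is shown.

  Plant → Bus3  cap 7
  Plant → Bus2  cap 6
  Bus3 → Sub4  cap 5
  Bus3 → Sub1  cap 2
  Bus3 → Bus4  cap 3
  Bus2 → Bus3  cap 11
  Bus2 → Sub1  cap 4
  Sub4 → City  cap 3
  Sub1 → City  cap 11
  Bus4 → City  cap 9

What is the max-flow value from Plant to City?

Augment Plant→Bus3→Sub4→City: bottleneck 3, flow now 3.
Augment Plant→Bus3→Sub1→City: bottleneck 2, flow now 5.
Augment Plant→Bus3→Bus4→City: bottleneck 2, flow now 7.
Augment Plant→Bus2→Sub1→City: bottleneck 4, flow now 11.
Augment Plant→Bus2→Bus3→Bus4→City: bottleneck 1, flow now 12.
No augmenting path remains; maximum flow = 12.
In the residual graph, reachable from Plant: {Plant, Bus3, Bus2, Sub4}.
Min-cut edges: Bus3→Sub1 (2), Bus3→Bus4 (3), Bus2→Sub1 (4), Sub4→City (3); capacity 2 + 3 + 4 + 3 = 12.
This cut is saturated, so no flow can exceed 12.

12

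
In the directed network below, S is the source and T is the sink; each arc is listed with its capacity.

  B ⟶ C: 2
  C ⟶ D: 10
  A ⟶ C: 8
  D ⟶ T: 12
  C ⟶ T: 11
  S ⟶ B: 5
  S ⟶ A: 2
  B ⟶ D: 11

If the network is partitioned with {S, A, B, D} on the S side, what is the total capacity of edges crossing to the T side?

Edges leaving {S, A, B, D}: A→C (8), B→C (2), D→T (12).
Cut capacity = 8 + 2 + 12 = 22.

22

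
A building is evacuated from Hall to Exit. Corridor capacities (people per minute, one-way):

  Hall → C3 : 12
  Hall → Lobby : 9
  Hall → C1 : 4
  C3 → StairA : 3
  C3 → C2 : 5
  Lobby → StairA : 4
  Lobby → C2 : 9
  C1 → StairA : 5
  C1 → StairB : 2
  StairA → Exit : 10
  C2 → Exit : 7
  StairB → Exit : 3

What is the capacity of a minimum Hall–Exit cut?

Augment Hall→C3→StairA→Exit: bottleneck 3, flow now 3.
Augment Hall→C3→C2→Exit: bottleneck 5, flow now 8.
Augment Hall→Lobby→StairA→Exit: bottleneck 4, flow now 12.
Augment Hall→Lobby→C2→Exit: bottleneck 2, flow now 14.
Augment Hall→C1→StairA→Exit: bottleneck 3, flow now 17.
Augment Hall→C1→StairB→Exit: bottleneck 1, flow now 18.
No augmenting path remains; maximum flow = 18.
By max-flow min-cut, the minimum cut capacity equals the max flow.
In the residual graph, reachable from Hall: {Hall, C3, Lobby, C2}.
Min-cut edges: Hall→C1 (4), C3→StairA (3), Lobby→StairA (4), C2→Exit (7); capacity 4 + 3 + 4 + 7 = 18.

18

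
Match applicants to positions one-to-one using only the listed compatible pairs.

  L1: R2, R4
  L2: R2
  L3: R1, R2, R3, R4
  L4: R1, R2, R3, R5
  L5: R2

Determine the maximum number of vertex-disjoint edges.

4

Unit-capacity flow: source→left, listed edges, right→sink; max matching = max flow.
Augmenting path L1→R2 (+1); matched 1.
Augmenting path L3→R1 (+1); matched 2.
Augmenting path L4→R3 (+1); matched 3.
Augmenting path L2→R2→L1→R4 (+1); matched 4.
No augmenting path remains; maximum matching = 4.
König certificate: {L1, L3, L4, R2} is a vertex cover of size 4 (every listed pair touches it), so no matching can be larger.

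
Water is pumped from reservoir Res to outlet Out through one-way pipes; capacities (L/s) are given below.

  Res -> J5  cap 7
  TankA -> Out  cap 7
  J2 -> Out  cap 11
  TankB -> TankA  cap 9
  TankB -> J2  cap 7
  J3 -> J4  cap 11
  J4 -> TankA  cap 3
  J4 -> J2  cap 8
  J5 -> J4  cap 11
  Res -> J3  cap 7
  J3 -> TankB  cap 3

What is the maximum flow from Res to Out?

14

Augment Res→J5→J4→TankA→Out: bottleneck 3, flow now 3.
Augment Res→J5→J4→J2→Out: bottleneck 4, flow now 7.
Augment Res→J3→J4→J2→Out: bottleneck 4, flow now 11.
Augment Res→J3→TankB→TankA→Out: bottleneck 3, flow now 14.
No augmenting path remains; maximum flow = 14.
In the residual graph, reachable from Res: {Res}.
Min-cut edges: Res→J5 (7), Res→J3 (7); capacity 7 + 7 = 14.
This cut is saturated, so no flow can exceed 14.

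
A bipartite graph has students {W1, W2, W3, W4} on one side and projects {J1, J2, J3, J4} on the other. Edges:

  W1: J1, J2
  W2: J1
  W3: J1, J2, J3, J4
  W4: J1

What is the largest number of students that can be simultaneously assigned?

3

Unit-capacity flow: source→left, listed edges, right→sink; max matching = max flow.
Augmenting path W1→J1 (+1); matched 1.
Augmenting path W3→J2 (+1); matched 2.
Augmenting path W2→J1→W1→J2→W3→J3 (+1); matched 3.
No augmenting path remains; maximum matching = 3.
König certificate: {W1, W3, J1} is a vertex cover of size 3 (every listed pair touches it), so no matching can be larger.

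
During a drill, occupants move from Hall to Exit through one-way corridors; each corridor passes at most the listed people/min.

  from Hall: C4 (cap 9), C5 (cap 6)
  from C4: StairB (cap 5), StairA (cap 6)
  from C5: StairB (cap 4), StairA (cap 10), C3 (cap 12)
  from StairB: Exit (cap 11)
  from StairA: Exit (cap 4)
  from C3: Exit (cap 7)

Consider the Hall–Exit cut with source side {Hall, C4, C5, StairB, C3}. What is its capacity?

Edges leaving {Hall, C4, C5, StairB, C3}: C4→StairA (6), C5→StairA (10), StairB→Exit (11), C3→Exit (7).
Cut capacity = 6 + 10 + 11 + 7 = 34.

34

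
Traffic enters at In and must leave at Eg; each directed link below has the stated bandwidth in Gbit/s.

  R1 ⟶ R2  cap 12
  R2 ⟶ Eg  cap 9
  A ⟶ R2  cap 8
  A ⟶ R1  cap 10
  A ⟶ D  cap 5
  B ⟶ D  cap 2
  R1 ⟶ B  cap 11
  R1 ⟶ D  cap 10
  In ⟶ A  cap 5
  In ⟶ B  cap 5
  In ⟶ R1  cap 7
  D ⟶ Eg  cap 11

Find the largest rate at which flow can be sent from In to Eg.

14

Augment In→B→D→Eg: bottleneck 2, flow now 2.
Augment In→R1→R2→Eg: bottleneck 7, flow now 9.
Augment In→A→R2→Eg: bottleneck 2, flow now 11.
Augment In→A→D→Eg: bottleneck 3, flow now 14.
No augmenting path remains; maximum flow = 14.
In the residual graph, reachable from In: {In, B}.
Min-cut edges: In→R1 (7), In→A (5), B→D (2); capacity 7 + 5 + 2 = 14.
This cut is saturated, so no flow can exceed 14.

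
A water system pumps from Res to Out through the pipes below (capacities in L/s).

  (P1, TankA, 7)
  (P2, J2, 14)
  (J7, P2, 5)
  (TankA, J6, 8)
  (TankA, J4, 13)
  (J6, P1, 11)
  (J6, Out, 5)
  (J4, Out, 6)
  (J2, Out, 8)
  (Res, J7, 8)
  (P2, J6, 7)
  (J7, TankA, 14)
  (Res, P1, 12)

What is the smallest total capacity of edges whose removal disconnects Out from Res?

15

Augment Res→P1→TankA→J6→Out: bottleneck 5, flow now 5.
Augment Res→P1→TankA→J4→Out: bottleneck 2, flow now 7.
Augment Res→J7→TankA→J4→Out: bottleneck 4, flow now 11.
Augment Res→J7→P2→J2→Out: bottleneck 4, flow now 15.
No augmenting path remains; maximum flow = 15.
By max-flow min-cut, the minimum cut capacity equals the max flow.
In the residual graph, reachable from Res: {Res, P1}.
Min-cut edges: Res→J7 (8), P1→TankA (7); capacity 8 + 7 = 15.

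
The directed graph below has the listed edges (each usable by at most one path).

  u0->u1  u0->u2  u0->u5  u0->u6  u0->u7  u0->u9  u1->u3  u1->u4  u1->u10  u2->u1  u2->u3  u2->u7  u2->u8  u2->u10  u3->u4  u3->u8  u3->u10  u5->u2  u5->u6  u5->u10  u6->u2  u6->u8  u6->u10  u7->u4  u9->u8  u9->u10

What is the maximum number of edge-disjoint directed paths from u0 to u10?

5

Assign every edge capacity 1; by Menger, the answer equals the max flow.
Path u0→u1→u10 (+1); total 1.
Path u0→u2→u10 (+1); total 2.
Path u0→u5→u10 (+1); total 3.
Path u0→u6→u10 (+1); total 4.
Path u0→u9→u10 (+1); total 5.
No residual u0→u10 path; max flow = 5.
Certifying cut of size 5: {u0→u1, u0→u2, u0→u5, u0→u6, u0→u9}.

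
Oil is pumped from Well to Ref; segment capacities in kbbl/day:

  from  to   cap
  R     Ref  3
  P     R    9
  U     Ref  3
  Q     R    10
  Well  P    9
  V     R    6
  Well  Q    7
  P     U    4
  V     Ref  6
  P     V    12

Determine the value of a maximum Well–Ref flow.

Augment Well→P→R→Ref: bottleneck 3, flow now 3.
Augment Well→P→U→Ref: bottleneck 3, flow now 6.
Augment Well→P→V→Ref: bottleneck 3, flow now 9.
Augment Well→Q→R→P→V→Ref: bottleneck 3, flow now 12. (uses reverse residual edge)
No augmenting path remains; maximum flow = 12.
In the residual graph, reachable from Well: {Well, Q, R}.
Min-cut edges: Well→P (9), R→Ref (3); capacity 9 + 3 = 12.
This cut is saturated, so no flow can exceed 12.

12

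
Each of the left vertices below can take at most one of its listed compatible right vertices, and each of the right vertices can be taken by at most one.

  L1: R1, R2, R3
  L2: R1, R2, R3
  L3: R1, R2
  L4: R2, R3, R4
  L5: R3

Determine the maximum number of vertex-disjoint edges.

Unit-capacity flow: source→left, listed edges, right→sink; max matching = max flow.
Augmenting path L1→R1 (+1); matched 1.
Augmenting path L2→R2 (+1); matched 2.
Augmenting path L4→R3 (+1); matched 3.
Augmenting path L5→R3→L4→R4 (+1); matched 4.
No augmenting path remains; maximum matching = 4.
König certificate: {L4, R1, R2, R3} is a vertex cover of size 4 (every listed pair touches it), so no matching can be larger.

4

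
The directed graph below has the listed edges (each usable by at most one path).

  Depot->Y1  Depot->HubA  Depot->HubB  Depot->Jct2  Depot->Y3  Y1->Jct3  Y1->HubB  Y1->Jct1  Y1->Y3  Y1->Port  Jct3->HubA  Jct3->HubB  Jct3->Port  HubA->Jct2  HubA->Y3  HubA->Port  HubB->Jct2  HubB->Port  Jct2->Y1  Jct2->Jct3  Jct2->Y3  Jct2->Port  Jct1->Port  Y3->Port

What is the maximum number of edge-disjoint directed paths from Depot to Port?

Assign every edge capacity 1; by Menger, the answer equals the max flow.
Path Depot→Y1→Port (+1); total 1.
Path Depot→HubA→Port (+1); total 2.
Path Depot→HubB→Port (+1); total 3.
Path Depot→Jct2→Port (+1); total 4.
Path Depot→Y3→Port (+1); total 5.
No residual Depot→Port path; max flow = 5.
Certifying cut of size 5: {Depot→HubA, Depot→HubB, Depot→Jct2, Depot→Y1, Depot→Y3}.

5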